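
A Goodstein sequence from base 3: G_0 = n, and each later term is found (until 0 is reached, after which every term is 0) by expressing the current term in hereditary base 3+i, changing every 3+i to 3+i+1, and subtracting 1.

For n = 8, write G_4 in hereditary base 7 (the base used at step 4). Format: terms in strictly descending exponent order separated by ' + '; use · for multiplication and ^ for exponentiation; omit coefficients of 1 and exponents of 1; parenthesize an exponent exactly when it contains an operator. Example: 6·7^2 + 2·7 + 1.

G_0 = 8. HB_3(8) = 2·3 + 2. Bump = 10. G_1 = 9.
G_1 = 9. HB_4(9) = 2·4 + 1. Bump = 11. G_2 = 10.
G_2 = 10. HB_5(10) = 2·5. Bump = 12. G_3 = 11.
G_3 = 11. HB_6(11) = 6 + 5. Bump = 12. G_4 = 11.
G_4 = 11. HB_7(11) = 7 + 4. Bump = 12. G_5 = 11.

7 + 4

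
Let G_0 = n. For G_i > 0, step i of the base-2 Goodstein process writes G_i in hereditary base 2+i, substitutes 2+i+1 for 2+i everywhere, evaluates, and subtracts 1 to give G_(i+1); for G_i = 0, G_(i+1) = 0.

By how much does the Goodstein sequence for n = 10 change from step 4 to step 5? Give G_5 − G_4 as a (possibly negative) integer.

(0) 10|_2 = 2^(2 + 1) + 2 ↦ 3^(3 + 1) + 3|_3 = 84 ⇒ 83
(1) 83|_3 = 3^(3 + 1) + 2 ↦ 4^(4 + 1) + 2|_4 = 1026 ⇒ 1025
(2) 1025|_4 = 4^(4 + 1) + 1 ↦ 5^(5 + 1) + 1|_5 = 15626 ⇒ 15625
(3) 15625|_5 = 5^(5 + 1) ↦ 6^(6 + 1)|_6 = 279936 ⇒ 279935
(4) 279935|_6 = 5·6^6 + 5·6^5 + 5·6^4 + 5·6^3 + 5·6^2 + 5·6 + 5 ↦ 5·7^7 + 5·7^5 + 5·7^4 + 5·7^3 + 5·7^2 + 5·7 + 5|_7 = 4215755 ⇒ 4215754

3935819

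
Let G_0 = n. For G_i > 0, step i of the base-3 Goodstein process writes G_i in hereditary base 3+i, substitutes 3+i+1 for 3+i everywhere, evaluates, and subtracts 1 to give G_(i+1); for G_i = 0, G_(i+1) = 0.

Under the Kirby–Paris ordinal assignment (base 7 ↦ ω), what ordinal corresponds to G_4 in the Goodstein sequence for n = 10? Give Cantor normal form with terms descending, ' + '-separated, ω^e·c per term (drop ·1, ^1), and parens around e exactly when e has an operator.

ω·4 + 2

10 —HB3→ 3^2 + 1 —bump→ 4^2 + 1 = 17 —(−1)→ 16
16 —HB4→ 4^2 —bump→ 5^2 = 25 —(−1)→ 24
24 —HB5→ 4·5 + 4 —bump→ 4·6 + 4 = 28 —(−1)→ 27
27 —HB6→ 4·6 + 3 —bump→ 4·7 + 3 = 31 —(−1)→ 30
30 —HB7→ 4·7 + 2 —bump→ 4·8 + 2 = 34 —(−1)→ 33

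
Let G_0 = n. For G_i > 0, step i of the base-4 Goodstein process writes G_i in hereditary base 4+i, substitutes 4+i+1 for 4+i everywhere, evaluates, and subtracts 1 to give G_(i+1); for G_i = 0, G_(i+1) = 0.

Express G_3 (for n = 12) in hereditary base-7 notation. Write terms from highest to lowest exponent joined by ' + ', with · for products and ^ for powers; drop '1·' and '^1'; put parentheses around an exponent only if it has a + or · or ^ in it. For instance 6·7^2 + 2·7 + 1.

i=0: 12 = 3·4 (b=4); 4→5: 3·5 = 15; 15−1 = 14
i=1: 14 = 2·5 + 4 (b=5); 5→6: 2·6 + 4 = 16; 16−1 = 15
i=2: 15 = 2·6 + 3 (b=6); 6→7: 2·7 + 3 = 17; 17−1 = 16
i=3: 16 = 2·7 + 2 (b=7); 7→8: 2·8 + 2 = 18; 18−1 = 17

2·7 + 2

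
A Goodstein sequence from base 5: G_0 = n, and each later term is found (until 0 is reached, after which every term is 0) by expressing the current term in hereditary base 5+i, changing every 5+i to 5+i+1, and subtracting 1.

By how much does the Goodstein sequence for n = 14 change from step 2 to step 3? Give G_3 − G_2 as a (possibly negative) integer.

1

base 5: 14 = 2·5 + 4; at 6: 2·6 + 4 = 16; next = 15
base 6: 15 = 2·6 + 3; at 7: 2·7 + 3 = 17; next = 16
base 7: 16 = 2·7 + 2; at 8: 2·8 + 2 = 18; next = 17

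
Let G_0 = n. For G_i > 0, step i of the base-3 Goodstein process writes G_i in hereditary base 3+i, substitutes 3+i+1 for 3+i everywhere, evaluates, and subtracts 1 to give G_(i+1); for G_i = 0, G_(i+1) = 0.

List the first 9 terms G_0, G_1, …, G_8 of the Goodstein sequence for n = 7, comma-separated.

7, 8, 9, 9, 9, 9, 9, 9, 8

[0] 7 ≡ 2·3 + 1 (base 3). Lift 4: 9. −1: 8.
[1] 8 ≡ 2·4 (base 4). Lift 5: 10. −1: 9.
[2] 9 ≡ 5 + 4 (base 5). Lift 6: 10. −1: 9.
[3] 9 ≡ 6 + 3 (base 6). Lift 7: 10. −1: 9.
[4] 9 ≡ 7 + 2 (base 7). Lift 8: 10. −1: 9.
[5] 9 ≡ 8 + 1 (base 8). Lift 9: 10. −1: 9.
[6] 9 ≡ 9 (base 9). Lift 10: 10. −1: 9.
[7] 9 ≡ 9 (base 10). Lift 11: 9. −1: 8.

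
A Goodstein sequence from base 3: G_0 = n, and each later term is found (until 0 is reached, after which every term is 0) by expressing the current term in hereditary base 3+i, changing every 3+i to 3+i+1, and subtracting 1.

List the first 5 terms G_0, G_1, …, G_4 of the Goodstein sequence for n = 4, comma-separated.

4, 4, 4, 3, 2

step 0: 4 = 3 + 1; sub 4 for 3: 4 + 1; = 5; G_1 = 5−1 = 4
step 1: 4 = 4; sub 5 for 4: 5; = 5; G_2 = 5−1 = 4
step 2: 4 = 4; sub 6 for 5: 4; = 4; G_3 = 4−1 = 3
step 3: 3 = 3; sub 7 for 6: 3; = 3; G_4 = 3−1 = 2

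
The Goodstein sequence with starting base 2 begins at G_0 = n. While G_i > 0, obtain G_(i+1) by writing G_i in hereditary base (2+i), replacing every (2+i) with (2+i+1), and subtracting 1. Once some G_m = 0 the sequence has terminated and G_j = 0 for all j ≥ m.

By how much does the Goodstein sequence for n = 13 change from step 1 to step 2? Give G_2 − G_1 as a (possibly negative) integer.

1171

13 —HB2→ 2^(2 + 1) + 2^2 + 1 —bump→ 3^(3 + 1) + 3^3 + 1 = 109 —(−1)→ 108
108 —HB3→ 3^(3 + 1) + 3^3 —bump→ 4^(4 + 1) + 4^4 = 1280 —(−1)→ 1279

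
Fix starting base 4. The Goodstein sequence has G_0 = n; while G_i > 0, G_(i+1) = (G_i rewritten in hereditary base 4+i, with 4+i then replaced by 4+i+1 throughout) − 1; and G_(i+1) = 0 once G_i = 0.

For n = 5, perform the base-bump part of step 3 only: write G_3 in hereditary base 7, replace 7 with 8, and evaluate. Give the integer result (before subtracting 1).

(0) 5|_4 = 4 + 1 ↦ 5 + 1|_5 = 6 ⇒ 5
(1) 5|_5 = 5 ↦ 6|_6 = 6 ⇒ 5
(2) 5|_6 = 5 ↦ 5|_7 = 5 ⇒ 4
(3) 4|_7 = 4 ↦ 4|_8 = 4 ⇒ 3

4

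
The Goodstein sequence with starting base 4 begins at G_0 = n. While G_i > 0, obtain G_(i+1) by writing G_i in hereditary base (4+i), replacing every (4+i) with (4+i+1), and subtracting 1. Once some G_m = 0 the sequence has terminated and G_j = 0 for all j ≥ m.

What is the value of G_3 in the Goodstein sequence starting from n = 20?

51

step 0: 20 = 4^2 + 4; sub 5 for 4: 5^2 + 5; = 30; G_1 = 30−1 = 29
step 1: 29 = 5^2 + 4; sub 6 for 5: 6^2 + 4; = 40; G_2 = 40−1 = 39
step 2: 39 = 6^2 + 3; sub 7 for 6: 7^2 + 3; = 52; G_3 = 52−1 = 51
step 3: 51 = 7^2 + 2; sub 8 for 7: 8^2 + 2; = 66; G_4 = 66−1 = 65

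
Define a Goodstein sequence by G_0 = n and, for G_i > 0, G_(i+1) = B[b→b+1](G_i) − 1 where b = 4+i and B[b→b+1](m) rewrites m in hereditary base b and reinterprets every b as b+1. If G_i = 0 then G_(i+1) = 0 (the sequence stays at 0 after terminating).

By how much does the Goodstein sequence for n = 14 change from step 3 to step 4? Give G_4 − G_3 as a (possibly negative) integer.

14 —HB4→ 3·4 + 2 —bump→ 3·5 + 2 = 17 —(−1)→ 16
16 —HB5→ 3·5 + 1 —bump→ 3·6 + 1 = 19 —(−1)→ 18
18 —HB6→ 3·6 —bump→ 3·7 = 21 —(−1)→ 20
20 —HB7→ 2·7 + 6 —bump→ 2·8 + 6 = 22 —(−1)→ 21

1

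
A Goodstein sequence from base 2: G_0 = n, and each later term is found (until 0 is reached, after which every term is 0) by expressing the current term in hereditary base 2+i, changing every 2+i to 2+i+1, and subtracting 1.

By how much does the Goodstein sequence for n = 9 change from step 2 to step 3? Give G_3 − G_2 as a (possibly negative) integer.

8819

G_0 = 9. HB_2(9) = 2^(2 + 1) + 1. Bump = 82. G_1 = 81.
G_1 = 81. HB_3(81) = 3^(3 + 1). Bump = 1024. G_2 = 1023.
G_2 = 1023. HB_4(1023) = 3·4^4 + 3·4^3 + 3·4^2 + 3·4 + 3. Bump = 9843. G_3 = 9842.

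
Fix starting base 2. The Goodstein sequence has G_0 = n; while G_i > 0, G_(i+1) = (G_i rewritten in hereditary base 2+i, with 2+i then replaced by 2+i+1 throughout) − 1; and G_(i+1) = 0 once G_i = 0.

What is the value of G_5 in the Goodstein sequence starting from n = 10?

step 0: 10 = 2^(2 + 1) + 2; sub 3 for 2: 3^(3 + 1) + 3; = 84; G_1 = 84−1 = 83
step 1: 83 = 3^(3 + 1) + 2; sub 4 for 3: 4^(4 + 1) + 2; = 1026; G_2 = 1026−1 = 1025
step 2: 1025 = 4^(4 + 1) + 1; sub 5 for 4: 5^(5 + 1) + 1; = 15626; G_3 = 15626−1 = 15625
step 3: 15625 = 5^(5 + 1); sub 6 for 5: 6^(6 + 1); = 279936; G_4 = 279936−1 = 279935
step 4: 279935 = 5·6^6 + 5·6^5 + 5·6^4 + 5·6^3 + 5·6^2 + 5·6 + 5; sub 7 for 6: 5·7^7 + 5·7^5 + 5·7^4 + 5·7^3 + 5·7^2 + 5·7 + 5; = 4215755; G_5 = 4215755−1 = 4215754
step 5: 4215754 = 5·7^7 + 5·7^5 + 5·7^4 + 5·7^3 + 5·7^2 + 5·7 + 4; sub 8 for 7: 5·8^8 + 5·8^5 + 5·8^4 + 5·8^3 + 5·8^2 + 5·8 + 4; = 84073324; G_6 = 84073324−1 = 84073323

4215754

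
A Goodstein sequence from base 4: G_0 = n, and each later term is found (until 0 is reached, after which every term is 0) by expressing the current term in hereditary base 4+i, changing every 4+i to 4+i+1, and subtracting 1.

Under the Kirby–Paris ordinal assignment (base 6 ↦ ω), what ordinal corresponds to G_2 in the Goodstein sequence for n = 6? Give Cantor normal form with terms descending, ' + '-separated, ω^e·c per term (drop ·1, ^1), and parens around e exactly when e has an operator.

ω

base 4: 6 = 4 + 2; at 5: 5 + 2 = 7; next = 6
base 5: 6 = 5 + 1; at 6: 6 + 1 = 7; next = 6
base 6: 6 = 6; at 7: 7 = 7; next = 6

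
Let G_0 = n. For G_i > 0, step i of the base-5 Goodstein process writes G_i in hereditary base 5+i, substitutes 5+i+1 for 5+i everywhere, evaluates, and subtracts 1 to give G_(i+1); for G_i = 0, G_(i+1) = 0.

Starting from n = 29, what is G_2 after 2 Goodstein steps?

G_0=29  [base 5] 5^2 + 4  →[5↦6]→  6^2 + 4 = 40  −1 ⇒ G_1=39
G_1=39  [base 6] 6^2 + 3  →[6↦7]→  7^2 + 3 = 52  −1 ⇒ G_2=51
G_2=51  [base 7] 7^2 + 2  →[7↦8]→  8^2 + 2 = 66  −1 ⇒ G_3=65

51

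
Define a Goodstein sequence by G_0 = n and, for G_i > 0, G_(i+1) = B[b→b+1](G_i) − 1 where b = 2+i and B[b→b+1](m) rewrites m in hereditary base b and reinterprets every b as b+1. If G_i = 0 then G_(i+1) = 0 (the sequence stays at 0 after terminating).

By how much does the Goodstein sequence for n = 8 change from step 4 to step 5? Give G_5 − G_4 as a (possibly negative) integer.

1553800

base 2: 8 = 2^(2 + 1); at 3: 3^(3 + 1) = 81; next = 80
base 3: 80 = 2·3^3 + 2·3^2 + 2·3 + 2; at 4: 2·4^4 + 2·4^2 + 2·4 + 2 = 554; next = 553
base 4: 553 = 2·4^4 + 2·4^2 + 2·4 + 1; at 5: 2·5^5 + 2·5^2 + 2·5 + 1 = 6311; next = 6310
base 5: 6310 = 2·5^5 + 2·5^2 + 2·5; at 6: 2·6^6 + 2·6^2 + 2·6 = 93396; next = 93395
base 6: 93395 = 2·6^6 + 2·6^2 + 6 + 5; at 7: 2·7^7 + 2·7^2 + 7 + 5 = 1647196; next = 1647195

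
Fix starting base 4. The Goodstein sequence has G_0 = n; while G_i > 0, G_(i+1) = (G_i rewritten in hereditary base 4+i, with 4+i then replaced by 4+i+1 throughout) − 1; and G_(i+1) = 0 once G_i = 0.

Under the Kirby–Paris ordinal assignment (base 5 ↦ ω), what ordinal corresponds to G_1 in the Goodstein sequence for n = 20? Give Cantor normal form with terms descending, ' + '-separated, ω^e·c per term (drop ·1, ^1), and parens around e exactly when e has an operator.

ω^2 + 4

step 0: 20 = 4^2 + 4; sub 5 for 4: 5^2 + 5; = 30; G_1 = 30−1 = 29
step 1: 29 = 5^2 + 4; sub 6 for 5: 6^2 + 4; = 40; G_2 = 40−1 = 39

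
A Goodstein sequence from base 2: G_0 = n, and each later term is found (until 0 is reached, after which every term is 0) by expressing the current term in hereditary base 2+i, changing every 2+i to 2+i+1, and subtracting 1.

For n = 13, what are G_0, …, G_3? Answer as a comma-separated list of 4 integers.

13, 108, 1279, 16092

G_0 = 13. HB_2(13) = 2^(2 + 1) + 2^2 + 1. Bump = 109. G_1 = 108.
G_1 = 108. HB_3(108) = 3^(3 + 1) + 3^3. Bump = 1280. G_2 = 1279.
G_2 = 1279. HB_4(1279) = 4^(4 + 1) + 3·4^3 + 3·4^2 + 3·4 + 3. Bump = 16093. G_3 = 16092.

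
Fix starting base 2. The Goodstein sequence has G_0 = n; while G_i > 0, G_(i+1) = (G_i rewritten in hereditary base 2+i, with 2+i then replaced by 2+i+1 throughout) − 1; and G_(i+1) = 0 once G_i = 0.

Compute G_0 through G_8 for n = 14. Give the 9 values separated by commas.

G_0 = 14. HB_2(14) = 2^(2 + 1) + 2^2 + 2. Bump = 111. G_1 = 110.
G_1 = 110. HB_3(110) = 3^(3 + 1) + 3^3 + 2. Bump = 1282. G_2 = 1281.
G_2 = 1281. HB_4(1281) = 4^(4 + 1) + 4^4 + 1. Bump = 18751. G_3 = 18750.
G_3 = 18750. HB_5(18750) = 5^(5 + 1) + 5^5. Bump = 326592. G_4 = 326591.
G_4 = 326591. HB_6(326591) = 6^(6 + 1) + 5·6^5 + 5·6^4 + 5·6^3 + 5·6^2 + 5·6 + 5. Bump = 5862841. G_5 = 5862840.
G_5 = 5862840. HB_7(5862840) = 7^(7 + 1) + 5·7^5 + 5·7^4 + 5·7^3 + 5·7^2 + 5·7 + 4. Bump = 134404972. G_6 = 134404971.
G_6 = 134404971. HB_8(134404971) = 8^(8 + 1) + 5·8^5 + 5·8^4 + 5·8^3 + 5·8^2 + 5·8 + 3. Bump = 3487116549. G_7 = 3487116548.
G_7 = 3487116548. HB_9(3487116548) = 9^(9 + 1) + 5·9^5 + 5·9^4 + 5·9^3 + 5·9^2 + 5·9 + 2. Bump = 100000555552. G_8 = 100000555551.

14, 110, 1281, 18750, 326591, 5862840, 134404971, 3487116548, 100000555551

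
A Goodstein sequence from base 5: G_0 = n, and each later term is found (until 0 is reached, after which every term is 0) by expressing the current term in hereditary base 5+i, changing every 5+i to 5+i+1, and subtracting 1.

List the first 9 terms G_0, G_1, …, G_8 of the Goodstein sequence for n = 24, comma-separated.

24, 27, 30, 33, 36, 39, 41, 43, 45

(0) 24|_5 = 4·5 + 4 ↦ 4·6 + 4|_6 = 28 ⇒ 27
(1) 27|_6 = 4·6 + 3 ↦ 4·7 + 3|_7 = 31 ⇒ 30
(2) 30|_7 = 4·7 + 2 ↦ 4·8 + 2|_8 = 34 ⇒ 33
(3) 33|_8 = 4·8 + 1 ↦ 4·9 + 1|_9 = 37 ⇒ 36
(4) 36|_9 = 4·9 ↦ 4·10|_10 = 40 ⇒ 39
(5) 39|_10 = 3·10 + 9 ↦ 3·11 + 9|_11 = 42 ⇒ 41
(6) 41|_11 = 3·11 + 8 ↦ 3·12 + 8|_12 = 44 ⇒ 43
(7) 43|_12 = 3·12 + 7 ↦ 3·13 + 7|_13 = 46 ⇒ 45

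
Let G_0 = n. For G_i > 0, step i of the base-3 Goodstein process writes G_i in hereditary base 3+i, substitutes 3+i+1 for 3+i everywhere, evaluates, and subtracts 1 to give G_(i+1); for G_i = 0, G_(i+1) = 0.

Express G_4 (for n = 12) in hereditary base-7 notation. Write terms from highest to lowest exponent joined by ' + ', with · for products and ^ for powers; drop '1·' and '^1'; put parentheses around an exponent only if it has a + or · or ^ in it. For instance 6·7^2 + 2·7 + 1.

base 3: 12 = 3^2 + 3; at 4: 4^2 + 4 = 20; next = 19
base 4: 19 = 4^2 + 3; at 5: 5^2 + 3 = 28; next = 27
base 5: 27 = 5^2 + 2; at 6: 6^2 + 2 = 38; next = 37
base 6: 37 = 6^2 + 1; at 7: 7^2 + 1 = 50; next = 49
base 7: 49 = 7^2; at 8: 8^2 = 64; next = 63

7^2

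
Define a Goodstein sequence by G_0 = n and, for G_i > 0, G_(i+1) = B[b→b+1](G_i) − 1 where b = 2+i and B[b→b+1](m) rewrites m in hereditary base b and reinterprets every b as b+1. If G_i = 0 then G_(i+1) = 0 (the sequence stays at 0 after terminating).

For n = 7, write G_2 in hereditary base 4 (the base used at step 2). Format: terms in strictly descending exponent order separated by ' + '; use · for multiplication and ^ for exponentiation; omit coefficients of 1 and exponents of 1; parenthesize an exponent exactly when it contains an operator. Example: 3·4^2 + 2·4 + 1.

G_0=7  [base 2] 2^2 + 2 + 1  →[2↦3]→  3^3 + 3 + 1 = 31  −1 ⇒ G_1=30
G_1=30  [base 3] 3^3 + 3  →[3↦4]→  4^4 + 4 = 260  −1 ⇒ G_2=259

4^4 + 3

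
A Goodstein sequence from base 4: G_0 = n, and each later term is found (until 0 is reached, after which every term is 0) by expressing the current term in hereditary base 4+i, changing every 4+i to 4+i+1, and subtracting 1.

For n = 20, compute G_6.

[0] 20 ≡ 4^2 + 4 (base 4). Lift 5: 30. −1: 29.
[1] 29 ≡ 5^2 + 4 (base 5). Lift 6: 40. −1: 39.
[2] 39 ≡ 6^2 + 3 (base 6). Lift 7: 52. −1: 51.
[3] 51 ≡ 7^2 + 2 (base 7). Lift 8: 66. −1: 65.
[4] 65 ≡ 8^2 + 1 (base 8). Lift 9: 82. −1: 81.
[5] 81 ≡ 9^2 (base 9). Lift 10: 100. −1: 99.
[6] 99 ≡ 9·10 + 9 (base 10). Lift 11: 108. −1: 107.

99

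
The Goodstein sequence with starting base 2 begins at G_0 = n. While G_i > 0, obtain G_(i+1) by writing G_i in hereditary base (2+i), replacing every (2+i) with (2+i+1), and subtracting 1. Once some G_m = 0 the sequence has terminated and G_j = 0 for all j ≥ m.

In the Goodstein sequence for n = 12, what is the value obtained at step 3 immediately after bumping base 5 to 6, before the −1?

step 0: 12 = 2^(2 + 1) + 2^2; sub 3 for 2: 3^(3 + 1) + 3^3; = 108; G_1 = 108−1 = 107
step 1: 107 = 3^(3 + 1) + 2·3^2 + 2·3 + 2; sub 4 for 3: 4^(4 + 1) + 2·4^2 + 2·4 + 2; = 1066; G_2 = 1066−1 = 1065
step 2: 1065 = 4^(4 + 1) + 2·4^2 + 2·4 + 1; sub 5 for 4: 5^(5 + 1) + 2·5^2 + 2·5 + 1; = 15686; G_3 = 15686−1 = 15685
step 3: 15685 = 5^(5 + 1) + 2·5^2 + 2·5; sub 6 for 5: 6^(6 + 1) + 2·6^2 + 2·6; = 280020; G_4 = 280020−1 = 280019

280020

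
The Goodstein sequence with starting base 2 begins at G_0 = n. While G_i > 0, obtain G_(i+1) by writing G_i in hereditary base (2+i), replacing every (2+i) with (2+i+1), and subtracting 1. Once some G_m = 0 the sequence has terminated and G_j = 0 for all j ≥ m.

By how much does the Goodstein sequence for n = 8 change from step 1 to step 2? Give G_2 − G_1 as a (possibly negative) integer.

base 2: 8 = 2^(2 + 1); at 3: 3^(3 + 1) = 81; next = 80
base 3: 80 = 2·3^3 + 2·3^2 + 2·3 + 2; at 4: 2·4^4 + 2·4^2 + 2·4 + 2 = 554; next = 553

473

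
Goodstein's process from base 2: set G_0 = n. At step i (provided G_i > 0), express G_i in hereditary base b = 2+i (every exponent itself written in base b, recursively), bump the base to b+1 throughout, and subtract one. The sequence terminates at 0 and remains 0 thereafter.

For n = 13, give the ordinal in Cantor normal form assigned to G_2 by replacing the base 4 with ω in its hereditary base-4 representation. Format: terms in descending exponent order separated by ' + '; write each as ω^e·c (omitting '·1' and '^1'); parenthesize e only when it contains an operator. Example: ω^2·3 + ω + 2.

G_0 = 13. HB_2(13) = 2^(2 + 1) + 2^2 + 1. Bump = 109. G_1 = 108.
G_1 = 108. HB_3(108) = 3^(3 + 1) + 3^3. Bump = 1280. G_2 = 1279.

ω^(ω + 1) + ω^3·3 + ω^2·3 + ω·3 + 3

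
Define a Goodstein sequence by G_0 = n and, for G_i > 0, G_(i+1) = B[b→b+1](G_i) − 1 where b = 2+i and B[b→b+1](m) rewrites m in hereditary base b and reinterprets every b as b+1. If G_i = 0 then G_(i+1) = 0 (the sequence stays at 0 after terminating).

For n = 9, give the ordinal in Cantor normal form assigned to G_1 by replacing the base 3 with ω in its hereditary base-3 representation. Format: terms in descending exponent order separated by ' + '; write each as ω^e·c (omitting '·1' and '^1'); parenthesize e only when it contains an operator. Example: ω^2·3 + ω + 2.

G_0 = 9. HB_2(9) = 2^(2 + 1) + 1. Bump = 82. G_1 = 81.
G_1 = 81. HB_3(81) = 3^(3 + 1). Bump = 1024. G_2 = 1023.

ω^(ω + 1)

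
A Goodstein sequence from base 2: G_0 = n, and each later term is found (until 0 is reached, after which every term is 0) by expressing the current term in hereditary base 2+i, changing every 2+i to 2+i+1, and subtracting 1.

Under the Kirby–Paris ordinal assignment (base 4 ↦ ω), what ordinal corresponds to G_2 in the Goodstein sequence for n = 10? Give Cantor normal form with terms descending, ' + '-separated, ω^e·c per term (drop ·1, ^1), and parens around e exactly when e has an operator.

ω^(ω + 1) + 1

(0) 10|_2 = 2^(2 + 1) + 2 ↦ 3^(3 + 1) + 3|_3 = 84 ⇒ 83
(1) 83|_3 = 3^(3 + 1) + 2 ↦ 4^(4 + 1) + 2|_4 = 1026 ⇒ 1025
(2) 1025|_4 = 4^(4 + 1) + 1 ↦ 5^(5 + 1) + 1|_5 = 15626 ⇒ 15625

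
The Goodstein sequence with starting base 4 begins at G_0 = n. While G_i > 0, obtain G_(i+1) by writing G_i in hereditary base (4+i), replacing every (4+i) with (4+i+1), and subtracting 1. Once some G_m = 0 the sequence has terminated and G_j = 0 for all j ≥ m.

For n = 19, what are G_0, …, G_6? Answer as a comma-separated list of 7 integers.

step 0: 19 = 4^2 + 3; sub 5 for 4: 5^2 + 3; = 28; G_1 = 28−1 = 27
step 1: 27 = 5^2 + 2; sub 6 for 5: 6^2 + 2; = 38; G_2 = 38−1 = 37
step 2: 37 = 6^2 + 1; sub 7 for 6: 7^2 + 1; = 50; G_3 = 50−1 = 49
step 3: 49 = 7^2; sub 8 for 7: 8^2; = 64; G_4 = 64−1 = 63
step 4: 63 = 7·8 + 7; sub 9 for 8: 7·9 + 7; = 70; G_5 = 70−1 = 69
step 5: 69 = 7·9 + 6; sub 10 for 9: 7·10 + 6; = 76; G_6 = 76−1 = 75

19, 27, 37, 49, 63, 69, 75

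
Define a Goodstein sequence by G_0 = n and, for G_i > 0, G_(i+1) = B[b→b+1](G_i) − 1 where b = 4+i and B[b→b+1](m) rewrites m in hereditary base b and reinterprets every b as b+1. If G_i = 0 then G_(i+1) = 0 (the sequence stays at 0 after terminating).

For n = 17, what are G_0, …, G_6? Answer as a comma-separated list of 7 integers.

i=0: 17 = 4^2 + 1 (b=4); 4→5: 5^2 + 1 = 26; 26−1 = 25
i=1: 25 = 5^2 (b=5); 5→6: 6^2 = 36; 36−1 = 35
i=2: 35 = 5·6 + 5 (b=6); 6→7: 5·7 + 5 = 40; 40−1 = 39
i=3: 39 = 5·7 + 4 (b=7); 7→8: 5·8 + 4 = 44; 44−1 = 43
i=4: 43 = 5·8 + 3 (b=8); 8→9: 5·9 + 3 = 48; 48−1 = 47
i=5: 47 = 5·9 + 2 (b=9); 9→10: 5·10 + 2 = 52; 52−1 = 51

17, 25, 35, 39, 43, 47, 51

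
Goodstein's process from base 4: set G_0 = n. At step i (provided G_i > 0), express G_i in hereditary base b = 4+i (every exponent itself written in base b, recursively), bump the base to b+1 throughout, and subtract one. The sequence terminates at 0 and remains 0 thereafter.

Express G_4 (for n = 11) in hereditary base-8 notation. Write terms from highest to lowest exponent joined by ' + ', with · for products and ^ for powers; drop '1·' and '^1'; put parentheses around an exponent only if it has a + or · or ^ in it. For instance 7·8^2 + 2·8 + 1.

[0] 11 ≡ 2·4 + 3 (base 4). Lift 5: 13. −1: 12.
[1] 12 ≡ 2·5 + 2 (base 5). Lift 6: 14. −1: 13.
[2] 13 ≡ 2·6 + 1 (base 6). Lift 7: 15. −1: 14.
[3] 14 ≡ 2·7 (base 7). Lift 8: 16. −1: 15.
[4] 15 ≡ 8 + 7 (base 8). Lift 9: 16. −1: 15.

8 + 7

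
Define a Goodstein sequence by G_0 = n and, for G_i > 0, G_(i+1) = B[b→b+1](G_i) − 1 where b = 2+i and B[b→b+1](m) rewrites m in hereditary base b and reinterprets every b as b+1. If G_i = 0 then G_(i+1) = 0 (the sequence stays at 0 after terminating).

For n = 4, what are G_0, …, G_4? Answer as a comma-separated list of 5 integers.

step 0: 4 = 2^2; sub 3 for 2: 3^3; = 27; G_1 = 27−1 = 26
step 1: 26 = 2·3^2 + 2·3 + 2; sub 4 for 3: 2·4^2 + 2·4 + 2; = 42; G_2 = 42−1 = 41
step 2: 41 = 2·4^2 + 2·4 + 1; sub 5 for 4: 2·5^2 + 2·5 + 1; = 61; G_3 = 61−1 = 60
step 3: 60 = 2·5^2 + 2·5; sub 6 for 5: 2·6^2 + 2·6; = 84; G_4 = 84−1 = 83

4, 26, 41, 60, 83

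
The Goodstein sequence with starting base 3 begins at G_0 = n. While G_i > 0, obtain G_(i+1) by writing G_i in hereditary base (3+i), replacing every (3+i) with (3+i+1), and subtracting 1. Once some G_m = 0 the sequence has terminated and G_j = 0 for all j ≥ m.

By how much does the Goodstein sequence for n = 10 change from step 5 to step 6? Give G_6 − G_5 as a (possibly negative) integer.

(0) 10|_3 = 3^2 + 1 ↦ 4^2 + 1|_4 = 17 ⇒ 16
(1) 16|_4 = 4^2 ↦ 5^2|_5 = 25 ⇒ 24
(2) 24|_5 = 4·5 + 4 ↦ 4·6 + 4|_6 = 28 ⇒ 27
(3) 27|_6 = 4·6 + 3 ↦ 4·7 + 3|_7 = 31 ⇒ 30
(4) 30|_7 = 4·7 + 2 ↦ 4·8 + 2|_8 = 34 ⇒ 33
(5) 33|_8 = 4·8 + 1 ↦ 4·9 + 1|_9 = 37 ⇒ 36

3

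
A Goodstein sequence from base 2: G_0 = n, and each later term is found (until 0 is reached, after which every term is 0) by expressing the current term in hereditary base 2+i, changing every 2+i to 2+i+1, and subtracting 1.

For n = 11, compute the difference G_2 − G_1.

943

[0] 11 ≡ 2^(2 + 1) + 2 + 1 (base 2). Lift 3: 85. −1: 84.
[1] 84 ≡ 3^(3 + 1) + 3 (base 3). Lift 4: 1028. −1: 1027.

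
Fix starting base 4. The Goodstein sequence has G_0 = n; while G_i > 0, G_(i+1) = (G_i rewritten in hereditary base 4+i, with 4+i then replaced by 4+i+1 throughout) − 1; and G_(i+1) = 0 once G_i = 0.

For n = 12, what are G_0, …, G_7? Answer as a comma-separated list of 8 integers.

[0] 12 ≡ 3·4 (base 4). Lift 5: 15. −1: 14.
[1] 14 ≡ 2·5 + 4 (base 5). Lift 6: 16. −1: 15.
[2] 15 ≡ 2·6 + 3 (base 6). Lift 7: 17. −1: 16.
[3] 16 ≡ 2·7 + 2 (base 7). Lift 8: 18. −1: 17.
[4] 17 ≡ 2·8 + 1 (base 8). Lift 9: 19. −1: 18.
[5] 18 ≡ 2·9 (base 9). Lift 10: 20. −1: 19.
[6] 19 ≡ 10 + 9 (base 10). Lift 11: 20. −1: 19.

12, 14, 15, 16, 17, 18, 19, 19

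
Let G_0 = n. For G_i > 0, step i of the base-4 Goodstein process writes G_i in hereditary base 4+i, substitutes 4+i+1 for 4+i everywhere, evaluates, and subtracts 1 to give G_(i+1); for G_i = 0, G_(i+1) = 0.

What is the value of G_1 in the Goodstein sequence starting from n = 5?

5

i=0: 5 = 4 + 1 (b=4); 4→5: 5 + 1 = 6; 6−1 = 5
i=1: 5 = 5 (b=5); 5→6: 6 = 6; 6−1 = 5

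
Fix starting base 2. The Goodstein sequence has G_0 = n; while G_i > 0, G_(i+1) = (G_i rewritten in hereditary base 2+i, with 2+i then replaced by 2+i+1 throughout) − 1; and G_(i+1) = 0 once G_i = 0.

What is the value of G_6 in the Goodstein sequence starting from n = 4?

139

step 0: 4 = 2^2; sub 3 for 2: 3^3; = 27; G_1 = 27−1 = 26
step 1: 26 = 2·3^2 + 2·3 + 2; sub 4 for 3: 2·4^2 + 2·4 + 2; = 42; G_2 = 42−1 = 41
step 2: 41 = 2·4^2 + 2·4 + 1; sub 5 for 4: 2·5^2 + 2·5 + 1; = 61; G_3 = 61−1 = 60
step 3: 60 = 2·5^2 + 2·5; sub 6 for 5: 2·6^2 + 2·6; = 84; G_4 = 84−1 = 83
step 4: 83 = 2·6^2 + 6 + 5; sub 7 for 6: 2·7^2 + 7 + 5; = 110; G_5 = 110−1 = 109
step 5: 109 = 2·7^2 + 7 + 4; sub 8 for 7: 2·8^2 + 8 + 4; = 140; G_6 = 140−1 = 139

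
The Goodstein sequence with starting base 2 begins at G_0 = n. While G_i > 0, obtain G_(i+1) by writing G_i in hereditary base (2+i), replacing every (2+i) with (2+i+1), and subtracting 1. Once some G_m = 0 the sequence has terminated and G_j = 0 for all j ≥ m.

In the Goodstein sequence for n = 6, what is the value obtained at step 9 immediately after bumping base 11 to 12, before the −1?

1357260

G_0=6  [base 2] 2^2 + 2  →[2↦3]→  3^3 + 3 = 30  −1 ⇒ G_1=29
G_1=29  [base 3] 3^3 + 2  →[3↦4]→  4^4 + 2 = 258  −1 ⇒ G_2=257
G_2=257  [base 4] 4^4 + 1  →[4↦5]→  5^5 + 1 = 3126  −1 ⇒ G_3=3125
G_3=3125  [base 5] 5^5  →[5↦6]→  6^6 = 46656  −1 ⇒ G_4=46655
G_4=46655  [base 6] 5·6^5 + 5·6^4 + 5·6^3 + 5·6^2 + 5·6 + 5  →[6↦7]→  5·7^5 + 5·7^4 + 5·7^3 + 5·7^2 + 5·7 + 5 = 98040  −1 ⇒ G_5=98039
G_5=98039  [base 7] 5·7^5 + 5·7^4 + 5·7^3 + 5·7^2 + 5·7 + 4  →[7↦8]→  5·8^5 + 5·8^4 + 5·8^3 + 5·8^2 + 5·8 + 4 = 187244  −1 ⇒ G_6=187243
G_6=187243  [base 8] 5·8^5 + 5·8^4 + 5·8^3 + 5·8^2 + 5·8 + 3  →[8↦9]→  5·9^5 + 5·9^4 + 5·9^3 + 5·9^2 + 5·9 + 3 = 332148  −1 ⇒ G_7=332147
G_7=332147  [base 9] 5·9^5 + 5·9^4 + 5·9^3 + 5·9^2 + 5·9 + 2  →[9↦10]→  5·10^5 + 5·10^4 + 5·10^3 + 5·10^2 + 5·10 + 2 = 555552  −1 ⇒ G_8=555551
G_8=555551  [base 10] 5·10^5 + 5·10^4 + 5·10^3 + 5·10^2 + 5·10 + 1  →[10↦11]→  5·11^5 + 5·11^4 + 5·11^3 + 5·11^2 + 5·11 + 1 = 885776  −1 ⇒ G_9=885775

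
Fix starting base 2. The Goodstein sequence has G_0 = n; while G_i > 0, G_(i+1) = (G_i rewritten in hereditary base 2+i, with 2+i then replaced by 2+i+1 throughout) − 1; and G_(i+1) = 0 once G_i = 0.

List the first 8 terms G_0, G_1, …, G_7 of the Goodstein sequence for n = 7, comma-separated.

step 0: 7 = 2^2 + 2 + 1; sub 3 for 2: 3^3 + 3 + 1; = 31; G_1 = 31−1 = 30
step 1: 30 = 3^3 + 3; sub 4 for 3: 4^4 + 4; = 260; G_2 = 260−1 = 259
step 2: 259 = 4^4 + 3; sub 5 for 4: 5^5 + 3; = 3128; G_3 = 3128−1 = 3127
step 3: 3127 = 5^5 + 2; sub 6 for 5: 6^6 + 2; = 46658; G_4 = 46658−1 = 46657
step 4: 46657 = 6^6 + 1; sub 7 for 6: 7^7 + 1; = 823544; G_5 = 823544−1 = 823543
step 5: 823543 = 7^7; sub 8 for 7: 8^8; = 16777216; G_6 = 16777216−1 = 16777215
step 6: 16777215 = 7·8^7 + 7·8^6 + 7·8^5 + 7·8^4 + 7·8^3 + 7·8^2 + 7·8 + 7; sub 9 for 8: 7·9^7 + 7·9^6 + 7·9^5 + 7·9^4 + 7·9^3 + 7·9^2 + 7·9 + 7; = 37665880; G_7 = 37665880−1 = 37665879

7, 30, 259, 3127, 46657, 823543, 16777215, 37665879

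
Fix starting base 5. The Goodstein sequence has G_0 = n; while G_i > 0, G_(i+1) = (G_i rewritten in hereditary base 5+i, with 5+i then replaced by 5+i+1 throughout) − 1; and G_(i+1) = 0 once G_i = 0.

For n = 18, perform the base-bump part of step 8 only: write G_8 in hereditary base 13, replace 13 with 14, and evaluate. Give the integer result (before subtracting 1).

(0) 18|_5 = 3·5 + 3 ↦ 3·6 + 3|_6 = 21 ⇒ 20
(1) 20|_6 = 3·6 + 2 ↦ 3·7 + 2|_7 = 23 ⇒ 22
(2) 22|_7 = 3·7 + 1 ↦ 3·8 + 1|_8 = 25 ⇒ 24
(3) 24|_8 = 3·8 ↦ 3·9|_9 = 27 ⇒ 26
(4) 26|_9 = 2·9 + 8 ↦ 2·10 + 8|_10 = 28 ⇒ 27
(5) 27|_10 = 2·10 + 7 ↦ 2·11 + 7|_11 = 29 ⇒ 28
(6) 28|_11 = 2·11 + 6 ↦ 2·12 + 6|_12 = 30 ⇒ 29
(7) 29|_12 = 2·12 + 5 ↦ 2·13 + 5|_13 = 31 ⇒ 30

32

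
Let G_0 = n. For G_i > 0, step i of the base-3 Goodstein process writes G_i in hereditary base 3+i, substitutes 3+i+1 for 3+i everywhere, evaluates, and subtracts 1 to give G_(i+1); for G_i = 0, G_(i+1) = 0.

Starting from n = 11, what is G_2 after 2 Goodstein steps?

11 —HB3→ 3^2 + 2 —bump→ 4^2 + 2 = 18 —(−1)→ 17
17 —HB4→ 4^2 + 1 —bump→ 5^2 + 1 = 26 —(−1)→ 25
25 —HB5→ 5^2 —bump→ 6^2 = 36 —(−1)→ 35

25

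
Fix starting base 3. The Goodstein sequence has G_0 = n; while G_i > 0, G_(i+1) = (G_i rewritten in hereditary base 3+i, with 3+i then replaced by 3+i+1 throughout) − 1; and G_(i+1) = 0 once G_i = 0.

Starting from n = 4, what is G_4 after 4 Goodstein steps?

2

base 3: 4 = 3 + 1; at 4: 4 + 1 = 5; next = 4
base 4: 4 = 4; at 5: 5 = 5; next = 4
base 5: 4 = 4; at 6: 4 = 4; next = 3
base 6: 3 = 3; at 7: 3 = 3; next = 2
base 7: 2 = 2; at 8: 2 = 2; next = 1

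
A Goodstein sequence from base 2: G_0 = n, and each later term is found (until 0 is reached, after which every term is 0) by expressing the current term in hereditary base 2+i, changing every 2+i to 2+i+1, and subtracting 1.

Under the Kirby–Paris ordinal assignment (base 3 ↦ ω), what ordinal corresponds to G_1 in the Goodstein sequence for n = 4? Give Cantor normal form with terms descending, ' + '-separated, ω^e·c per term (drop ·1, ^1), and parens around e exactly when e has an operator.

ω^2·2 + ω·2 + 2

[0] 4 ≡ 2^2 (base 2). Lift 3: 27. −1: 26.
[1] 26 ≡ 2·3^2 + 2·3 + 2 (base 3). Lift 4: 42. −1: 41.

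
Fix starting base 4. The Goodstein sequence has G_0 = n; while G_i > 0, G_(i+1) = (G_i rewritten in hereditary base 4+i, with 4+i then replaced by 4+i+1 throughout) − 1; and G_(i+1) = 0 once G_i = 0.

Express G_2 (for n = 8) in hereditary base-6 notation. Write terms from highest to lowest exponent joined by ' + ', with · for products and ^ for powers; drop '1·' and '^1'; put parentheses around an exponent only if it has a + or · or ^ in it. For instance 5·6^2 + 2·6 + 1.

G_0=8  [base 4] 2·4  →[4↦5]→  2·5 = 10  −1 ⇒ G_1=9
G_1=9  [base 5] 5 + 4  →[5↦6]→  6 + 4 = 10  −1 ⇒ G_2=9
G_2=9  [base 6] 6 + 3  →[6↦7]→  7 + 3 = 10  −1 ⇒ G_3=9

6 + 3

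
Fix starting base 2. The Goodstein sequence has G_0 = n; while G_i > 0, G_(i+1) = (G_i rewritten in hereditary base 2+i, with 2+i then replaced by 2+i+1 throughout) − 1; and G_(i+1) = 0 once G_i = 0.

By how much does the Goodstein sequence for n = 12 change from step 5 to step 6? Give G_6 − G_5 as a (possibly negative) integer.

128452957

12 —HB2→ 2^(2 + 1) + 2^2 —bump→ 3^(3 + 1) + 3^3 = 108 —(−1)→ 107
107 —HB3→ 3^(3 + 1) + 2·3^2 + 2·3 + 2 —bump→ 4^(4 + 1) + 2·4^2 + 2·4 + 2 = 1066 —(−1)→ 1065
1065 —HB4→ 4^(4 + 1) + 2·4^2 + 2·4 + 1 —bump→ 5^(5 + 1) + 2·5^2 + 2·5 + 1 = 15686 —(−1)→ 15685
15685 —HB5→ 5^(5 + 1) + 2·5^2 + 2·5 —bump→ 6^(6 + 1) + 2·6^2 + 2·6 = 280020 —(−1)→ 280019
280019 —HB6→ 6^(6 + 1) + 2·6^2 + 6 + 5 —bump→ 7^(7 + 1) + 2·7^2 + 7 + 5 = 5764911 —(−1)→ 5764910
5764910 —HB7→ 7^(7 + 1) + 2·7^2 + 7 + 4 —bump→ 8^(8 + 1) + 2·8^2 + 8 + 4 = 134217868 —(−1)→ 134217867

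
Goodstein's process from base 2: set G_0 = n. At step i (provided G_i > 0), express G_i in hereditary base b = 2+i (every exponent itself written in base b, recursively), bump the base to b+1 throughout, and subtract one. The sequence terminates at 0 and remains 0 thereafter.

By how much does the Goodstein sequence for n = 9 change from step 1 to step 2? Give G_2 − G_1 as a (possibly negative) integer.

i=0: 9 = 2^(2 + 1) + 1 (b=2); 2→3: 3^(3 + 1) + 1 = 82; 82−1 = 81
i=1: 81 = 3^(3 + 1) (b=3); 3→4: 4^(4 + 1) = 1024; 1024−1 = 1023

942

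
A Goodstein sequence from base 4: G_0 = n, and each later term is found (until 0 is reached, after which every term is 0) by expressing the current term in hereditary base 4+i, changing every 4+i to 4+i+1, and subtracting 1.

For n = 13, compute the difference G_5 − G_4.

G_0 = 13. HB_4(13) = 3·4 + 1. Bump = 16. G_1 = 15.
G_1 = 15. HB_5(15) = 3·5. Bump = 18. G_2 = 17.
G_2 = 17. HB_6(17) = 2·6 + 5. Bump = 19. G_3 = 18.
G_3 = 18. HB_7(18) = 2·7 + 4. Bump = 20. G_4 = 19.
G_4 = 19. HB_8(19) = 2·8 + 3. Bump = 21. G_5 = 20.

1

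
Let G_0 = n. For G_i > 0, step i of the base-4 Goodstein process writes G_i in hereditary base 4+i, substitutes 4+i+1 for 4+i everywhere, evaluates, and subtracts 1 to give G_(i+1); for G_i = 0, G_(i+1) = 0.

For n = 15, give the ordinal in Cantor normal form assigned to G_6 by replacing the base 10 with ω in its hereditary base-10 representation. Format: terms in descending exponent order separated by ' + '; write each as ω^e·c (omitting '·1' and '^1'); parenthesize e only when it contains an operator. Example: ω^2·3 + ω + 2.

G_0 = 15. HB_4(15) = 3·4 + 3. Bump = 18. G_1 = 17.
G_1 = 17. HB_5(17) = 3·5 + 2. Bump = 20. G_2 = 19.
G_2 = 19. HB_6(19) = 3·6 + 1. Bump = 22. G_3 = 21.
G_3 = 21. HB_7(21) = 3·7. Bump = 24. G_4 = 23.
G_4 = 23. HB_8(23) = 2·8 + 7. Bump = 25. G_5 = 24.
G_5 = 24. HB_9(24) = 2·9 + 6. Bump = 26. G_6 = 25.
G_6 = 25. HB_10(25) = 2·10 + 5. Bump = 27. G_7 = 26.

ω·2 + 5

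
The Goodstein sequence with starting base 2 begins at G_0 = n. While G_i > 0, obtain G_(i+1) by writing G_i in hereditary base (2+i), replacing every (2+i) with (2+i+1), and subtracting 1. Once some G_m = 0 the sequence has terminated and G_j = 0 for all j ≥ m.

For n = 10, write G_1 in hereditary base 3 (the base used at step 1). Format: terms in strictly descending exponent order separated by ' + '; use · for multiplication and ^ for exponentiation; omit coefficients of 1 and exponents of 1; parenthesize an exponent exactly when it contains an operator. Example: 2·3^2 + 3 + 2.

3^(3 + 1) + 2

base 2: 10 = 2^(2 + 1) + 2; at 3: 3^(3 + 1) + 3 = 84; next = 83
base 3: 83 = 3^(3 + 1) + 2; at 4: 4^(4 + 1) + 2 = 1026; next = 1025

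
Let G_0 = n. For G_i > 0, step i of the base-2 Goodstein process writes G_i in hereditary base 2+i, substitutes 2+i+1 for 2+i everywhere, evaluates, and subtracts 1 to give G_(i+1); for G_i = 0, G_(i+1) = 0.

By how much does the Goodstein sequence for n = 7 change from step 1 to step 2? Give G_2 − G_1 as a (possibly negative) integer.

229

G_0 = 7. HB_2(7) = 2^2 + 2 + 1. Bump = 31. G_1 = 30.
G_1 = 30. HB_3(30) = 3^3 + 3. Bump = 260. G_2 = 259.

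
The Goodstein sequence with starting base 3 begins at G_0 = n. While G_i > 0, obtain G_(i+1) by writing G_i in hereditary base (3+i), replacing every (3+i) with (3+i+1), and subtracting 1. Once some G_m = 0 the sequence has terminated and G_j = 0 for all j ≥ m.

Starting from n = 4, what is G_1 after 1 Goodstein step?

4

base 3: 4 = 3 + 1; at 4: 4 + 1 = 5; next = 4
base 4: 4 = 4; at 5: 5 = 5; next = 4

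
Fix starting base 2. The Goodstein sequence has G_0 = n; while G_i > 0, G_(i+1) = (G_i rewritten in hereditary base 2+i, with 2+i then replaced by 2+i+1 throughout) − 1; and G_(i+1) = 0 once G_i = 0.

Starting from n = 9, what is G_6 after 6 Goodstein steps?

G_0=9  [base 2] 2^(2 + 1) + 1  →[2↦3]→  3^(3 + 1) + 1 = 82  −1 ⇒ G_1=81
G_1=81  [base 3] 3^(3 + 1)  →[3↦4]→  4^(4 + 1) = 1024  −1 ⇒ G_2=1023
G_2=1023  [base 4] 3·4^4 + 3·4^3 + 3·4^2 + 3·4 + 3  →[4↦5]→  3·5^5 + 3·5^3 + 3·5^2 + 3·5 + 3 = 9843  −1 ⇒ G_3=9842
G_3=9842  [base 5] 3·5^5 + 3·5^3 + 3·5^2 + 3·5 + 2  →[5↦6]→  3·6^6 + 3·6^3 + 3·6^2 + 3·6 + 2 = 140744  −1 ⇒ G_4=140743
G_4=140743  [base 6] 3·6^6 + 3·6^3 + 3·6^2 + 3·6 + 1  →[6↦7]→  3·7^7 + 3·7^3 + 3·7^2 + 3·7 + 1 = 2471827  −1 ⇒ G_5=2471826
G_5=2471826  [base 7] 3·7^7 + 3·7^3 + 3·7^2 + 3·7  →[7↦8]→  3·8^8 + 3·8^3 + 3·8^2 + 3·8 = 50333400  −1 ⇒ G_6=50333399

50333399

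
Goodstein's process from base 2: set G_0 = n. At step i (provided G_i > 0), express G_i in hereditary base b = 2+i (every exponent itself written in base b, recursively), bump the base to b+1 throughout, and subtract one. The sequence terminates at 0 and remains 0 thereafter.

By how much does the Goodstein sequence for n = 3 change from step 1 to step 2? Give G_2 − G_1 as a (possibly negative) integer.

0

(0) 3|_2 = 2 + 1 ↦ 3 + 1|_3 = 4 ⇒ 3
(1) 3|_3 = 3 ↦ 4|_4 = 4 ⇒ 3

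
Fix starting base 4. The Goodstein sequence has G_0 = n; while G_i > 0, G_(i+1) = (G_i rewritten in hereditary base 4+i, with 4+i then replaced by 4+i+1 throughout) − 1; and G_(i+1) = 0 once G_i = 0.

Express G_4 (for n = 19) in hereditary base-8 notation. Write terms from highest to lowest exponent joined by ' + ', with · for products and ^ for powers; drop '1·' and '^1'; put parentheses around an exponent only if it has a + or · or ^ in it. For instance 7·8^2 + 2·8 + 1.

[0] 19 ≡ 4^2 + 3 (base 4). Lift 5: 28. −1: 27.
[1] 27 ≡ 5^2 + 2 (base 5). Lift 6: 38. −1: 37.
[2] 37 ≡ 6^2 + 1 (base 6). Lift 7: 50. −1: 49.
[3] 49 ≡ 7^2 (base 7). Lift 8: 64. −1: 63.
[4] 63 ≡ 7·8 + 7 (base 8). Lift 9: 70. −1: 69.

7·8 + 7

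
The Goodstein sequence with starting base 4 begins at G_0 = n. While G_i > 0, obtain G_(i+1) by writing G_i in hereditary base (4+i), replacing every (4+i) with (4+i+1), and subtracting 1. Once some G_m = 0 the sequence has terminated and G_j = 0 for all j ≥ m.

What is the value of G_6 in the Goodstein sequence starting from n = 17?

51

(0) 17|_4 = 4^2 + 1 ↦ 5^2 + 1|_5 = 26 ⇒ 25
(1) 25|_5 = 5^2 ↦ 6^2|_6 = 36 ⇒ 35
(2) 35|_6 = 5·6 + 5 ↦ 5·7 + 5|_7 = 40 ⇒ 39
(3) 39|_7 = 5·7 + 4 ↦ 5·8 + 4|_8 = 44 ⇒ 43
(4) 43|_8 = 5·8 + 3 ↦ 5·9 + 3|_9 = 48 ⇒ 47
(5) 47|_9 = 5·9 + 2 ↦ 5·10 + 2|_10 = 52 ⇒ 51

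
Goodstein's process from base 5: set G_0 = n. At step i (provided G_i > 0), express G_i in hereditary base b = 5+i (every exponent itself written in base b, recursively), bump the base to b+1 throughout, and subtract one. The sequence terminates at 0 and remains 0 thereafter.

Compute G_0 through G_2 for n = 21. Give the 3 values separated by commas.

G_0=21  [base 5] 4·5 + 1  →[5↦6]→  4·6 + 1 = 25  −1 ⇒ G_1=24
G_1=24  [base 6] 4·6  →[6↦7]→  4·7 = 28  −1 ⇒ G_2=27

21, 24, 27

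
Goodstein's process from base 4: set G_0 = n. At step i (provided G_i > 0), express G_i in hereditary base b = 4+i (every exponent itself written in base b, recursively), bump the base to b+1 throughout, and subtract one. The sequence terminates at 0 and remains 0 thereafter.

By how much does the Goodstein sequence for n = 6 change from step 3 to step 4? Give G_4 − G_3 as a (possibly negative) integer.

step 0: 6 = 4 + 2; sub 5 for 4: 5 + 2; = 7; G_1 = 7−1 = 6
step 1: 6 = 5 + 1; sub 6 for 5: 6 + 1; = 7; G_2 = 7−1 = 6
step 2: 6 = 6; sub 7 for 6: 7; = 7; G_3 = 7−1 = 6
step 3: 6 = 6; sub 8 for 7: 6; = 6; G_4 = 6−1 = 5

-1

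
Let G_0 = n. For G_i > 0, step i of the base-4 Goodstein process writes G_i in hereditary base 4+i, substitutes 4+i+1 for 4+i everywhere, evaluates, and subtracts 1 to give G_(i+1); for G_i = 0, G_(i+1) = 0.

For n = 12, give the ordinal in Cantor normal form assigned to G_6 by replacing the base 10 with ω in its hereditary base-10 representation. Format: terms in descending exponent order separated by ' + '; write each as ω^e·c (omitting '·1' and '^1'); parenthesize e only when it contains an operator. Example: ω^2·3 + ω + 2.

12 —HB4→ 3·4 —bump→ 3·5 = 15 —(−1)→ 14
14 —HB5→ 2·5 + 4 —bump→ 2·6 + 4 = 16 —(−1)→ 15
15 —HB6→ 2·6 + 3 —bump→ 2·7 + 3 = 17 —(−1)→ 16
16 —HB7→ 2·7 + 2 —bump→ 2·8 + 2 = 18 —(−1)→ 17
17 —HB8→ 2·8 + 1 —bump→ 2·9 + 1 = 19 —(−1)→ 18
18 —HB9→ 2·9 —bump→ 2·10 = 20 —(−1)→ 19
19 —HB10→ 10 + 9 —bump→ 11 + 9 = 20 —(−1)→ 19

ω + 9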